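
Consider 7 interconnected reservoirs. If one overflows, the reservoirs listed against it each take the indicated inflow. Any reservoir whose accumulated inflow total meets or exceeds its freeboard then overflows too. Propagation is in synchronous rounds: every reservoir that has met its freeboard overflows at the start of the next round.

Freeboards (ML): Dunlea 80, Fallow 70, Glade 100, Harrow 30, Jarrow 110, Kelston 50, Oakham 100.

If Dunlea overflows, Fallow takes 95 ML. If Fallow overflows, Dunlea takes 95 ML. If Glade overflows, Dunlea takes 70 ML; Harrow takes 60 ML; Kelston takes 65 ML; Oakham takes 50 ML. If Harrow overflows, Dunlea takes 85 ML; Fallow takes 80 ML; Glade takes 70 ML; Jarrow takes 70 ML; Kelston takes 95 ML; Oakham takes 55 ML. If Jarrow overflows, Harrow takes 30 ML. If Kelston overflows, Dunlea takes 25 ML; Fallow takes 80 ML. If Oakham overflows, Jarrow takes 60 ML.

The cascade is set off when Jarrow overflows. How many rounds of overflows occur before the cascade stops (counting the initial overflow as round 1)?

3

Round 1 — Jarrow overflows (initial).
  Harrow: +30 → 30 ≥ 30
Round 2 — Harrow overflows.
  Dunlea: +85 → 85 ≥ 80
  Fallow: +80 → 80 ≥ 70
  Glade: +70 → 70 < 100
  Kelston: +95 → 95 ≥ 50
  Oakham: +55 → 55 < 100
Round 3 — Dunlea, Fallow, Kelston overflow.
No further overflows.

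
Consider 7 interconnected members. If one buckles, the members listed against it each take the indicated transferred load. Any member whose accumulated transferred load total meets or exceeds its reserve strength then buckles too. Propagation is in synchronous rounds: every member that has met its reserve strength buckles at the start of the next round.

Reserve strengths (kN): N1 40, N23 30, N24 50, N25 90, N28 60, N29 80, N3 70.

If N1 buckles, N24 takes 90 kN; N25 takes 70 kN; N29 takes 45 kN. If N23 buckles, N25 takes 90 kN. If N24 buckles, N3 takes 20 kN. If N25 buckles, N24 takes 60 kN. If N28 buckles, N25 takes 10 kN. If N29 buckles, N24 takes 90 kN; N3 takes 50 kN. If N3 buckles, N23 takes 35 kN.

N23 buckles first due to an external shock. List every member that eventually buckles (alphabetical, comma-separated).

Round 1 — N23 buckles (initial).
  N25: +90 → 90 ≥ 90
Round 2 — N25 buckles.
  N24: +60 → 60 ≥ 50
Round 3 — N24 buckles.
  N3: +20 → 20 < 70
No further bucklings.

N23, N24, N25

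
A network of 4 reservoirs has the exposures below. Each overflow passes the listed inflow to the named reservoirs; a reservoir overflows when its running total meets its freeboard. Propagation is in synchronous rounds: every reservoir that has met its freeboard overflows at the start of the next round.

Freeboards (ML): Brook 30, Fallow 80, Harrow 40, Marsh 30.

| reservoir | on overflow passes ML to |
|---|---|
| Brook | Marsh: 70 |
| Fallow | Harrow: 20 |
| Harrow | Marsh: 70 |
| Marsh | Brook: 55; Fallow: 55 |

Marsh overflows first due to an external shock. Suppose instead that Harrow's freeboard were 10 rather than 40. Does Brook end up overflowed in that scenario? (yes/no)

With Harrow's freeboard at 10:
Round 1 — Marsh overflows (initial).
  Brook: +55 → 55 ≥ 30
  Fallow: +55 → 55 < 80
Round 2 — Brook overflows.
No further overflows.

yes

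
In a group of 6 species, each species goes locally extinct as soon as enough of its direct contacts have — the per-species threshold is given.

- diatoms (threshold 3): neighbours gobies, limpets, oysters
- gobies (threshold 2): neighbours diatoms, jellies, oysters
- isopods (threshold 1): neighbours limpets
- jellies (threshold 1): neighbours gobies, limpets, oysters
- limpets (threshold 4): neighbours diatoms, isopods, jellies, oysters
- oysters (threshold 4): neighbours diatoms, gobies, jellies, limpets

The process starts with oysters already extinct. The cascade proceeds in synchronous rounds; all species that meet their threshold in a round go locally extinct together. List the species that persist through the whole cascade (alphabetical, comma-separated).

diatoms, isopods, limpets

Round 1 — oysters goes locally extinct (initial).
Round 2 — checking thresholds:
  diatoms: 1 of 3 neighbours < 3, below threshold.
  gobies: 1 of 3 neighbours < 2, below threshold.
  jellies: 1 of 3 neighbours ≥ 1, goes locally extinct.
  limpets: 1 of 4 neighbours < 4, below threshold.
Round 3 — checking thresholds:
  diatoms: 1 of 3 neighbours < 3, below threshold.
  gobies: 2 of 3 neighbours ≥ 2, goes locally extinct.
  limpets: 2 of 4 neighbours < 4, below threshold.
Round 4 — no new extinctions; cascade stops.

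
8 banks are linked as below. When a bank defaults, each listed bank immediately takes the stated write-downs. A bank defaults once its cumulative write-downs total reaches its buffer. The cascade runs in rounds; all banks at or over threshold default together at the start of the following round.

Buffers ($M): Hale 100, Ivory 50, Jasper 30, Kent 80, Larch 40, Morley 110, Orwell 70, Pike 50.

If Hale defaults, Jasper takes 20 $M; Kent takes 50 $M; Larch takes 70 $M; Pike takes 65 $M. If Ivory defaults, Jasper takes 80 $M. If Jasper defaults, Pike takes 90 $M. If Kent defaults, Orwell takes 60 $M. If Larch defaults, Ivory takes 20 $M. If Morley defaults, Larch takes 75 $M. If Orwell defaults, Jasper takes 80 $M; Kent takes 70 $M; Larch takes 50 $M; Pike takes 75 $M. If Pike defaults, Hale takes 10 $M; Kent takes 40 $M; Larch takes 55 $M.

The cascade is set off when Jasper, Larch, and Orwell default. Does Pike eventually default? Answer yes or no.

yes

Round 1 — Jasper, Larch, Orwell default (initial).
  Ivory: +20 → 20 < 50
  Kent: +70 → 70 < 80
  Pike: +90+75 → 165 ≥ 50
Round 2 — Pike defaults.
  Hale: +10 → 10 < 100
  Kent: +40 → 110 ≥ 80
Round 3 — Kent defaults.
No further defaults.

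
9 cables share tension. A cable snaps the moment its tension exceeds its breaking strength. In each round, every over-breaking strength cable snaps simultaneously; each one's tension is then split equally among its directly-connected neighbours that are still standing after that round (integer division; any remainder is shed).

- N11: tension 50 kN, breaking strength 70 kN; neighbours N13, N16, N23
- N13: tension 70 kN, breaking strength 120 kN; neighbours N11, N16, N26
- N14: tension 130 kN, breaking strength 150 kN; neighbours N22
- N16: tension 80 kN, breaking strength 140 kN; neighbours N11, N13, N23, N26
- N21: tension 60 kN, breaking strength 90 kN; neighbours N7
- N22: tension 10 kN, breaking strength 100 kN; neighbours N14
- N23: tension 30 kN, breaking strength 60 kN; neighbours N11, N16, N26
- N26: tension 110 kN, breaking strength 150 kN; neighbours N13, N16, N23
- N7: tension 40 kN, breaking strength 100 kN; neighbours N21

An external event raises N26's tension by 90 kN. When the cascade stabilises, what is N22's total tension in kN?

Round 1 — N26 at 200 > 150. N26 snaps.
  N26 sheds 200 kN to N13, N16, N23: 66 each (2 lost).
    N13: 70+66 = 136 > 120
    N16: 80+66 = 146 > 140
    N23: 30+66 = 96 > 60
Round 2 — N13, N16, N23 snap.
  N13 sheds 136 kN to N11: 136 each.
    N11: 50+136 = 186 > 70
  N16 sheds 146 kN to N11: 146 each.
    N11: 186+146 = 332 > 70
  N23 sheds 96 kN to N11: 96 each.
    N11: 332+96 = 428 > 70
Round 3 — N11 snaps.
  N11 sheds 428 kN: no online neighbours, lost.
No further breaks.

10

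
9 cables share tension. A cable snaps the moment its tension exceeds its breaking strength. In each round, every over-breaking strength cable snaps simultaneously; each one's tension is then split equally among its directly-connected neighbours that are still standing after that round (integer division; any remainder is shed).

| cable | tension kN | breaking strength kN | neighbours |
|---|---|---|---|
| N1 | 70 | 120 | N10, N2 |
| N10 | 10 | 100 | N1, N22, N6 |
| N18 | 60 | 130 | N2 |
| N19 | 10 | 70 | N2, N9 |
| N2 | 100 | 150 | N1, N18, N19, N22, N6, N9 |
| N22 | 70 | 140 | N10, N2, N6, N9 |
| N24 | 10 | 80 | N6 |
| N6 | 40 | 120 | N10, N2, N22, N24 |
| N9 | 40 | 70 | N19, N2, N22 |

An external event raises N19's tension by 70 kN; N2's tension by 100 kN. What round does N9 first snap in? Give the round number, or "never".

Round 1 — N19 at 80 > 70; N2 at 200 > 150. N19, N2 snap.
  N19 sheds 80 kN to N9: 80 each.
    N9: 40+80 = 120 > 70
  N2 sheds 200 kN to N1, N18, N22, N6, N9: 40 each.
    N1: 70+40 = 110 ≤ 120
    N18: 60+40 = 100 ≤ 130
    N22: 70+40 = 110 ≤ 140
    N6: 40+40 = 80 ≤ 120
    N9: 120+40 = 160 > 70
Round 2 — N9 snaps.
  N9 sheds 160 kN to N22: 160 each.
    N22: 110+160 = 270 > 140
Round 3 — N22 snaps.
  N22 sheds 270 kN to N10, N6: 135 each.
    N10: 10+135 = 145 > 100
    N6: 80+135 = 215 > 120
Round 4 — N10, N6 snap.
  N10 sheds 145 kN to N1: 145 each.
    N1: 110+145 = 255 > 120
  N6 sheds 215 kN to N24: 215 each.
    N24: 10+215 = 225 > 80
Round 5 — N1, N24 snap.
  N1 sheds 255 kN: no online neighbours, lost.
  N24 sheds 225 kN: no online neighbours, lost.
No further breaks.

2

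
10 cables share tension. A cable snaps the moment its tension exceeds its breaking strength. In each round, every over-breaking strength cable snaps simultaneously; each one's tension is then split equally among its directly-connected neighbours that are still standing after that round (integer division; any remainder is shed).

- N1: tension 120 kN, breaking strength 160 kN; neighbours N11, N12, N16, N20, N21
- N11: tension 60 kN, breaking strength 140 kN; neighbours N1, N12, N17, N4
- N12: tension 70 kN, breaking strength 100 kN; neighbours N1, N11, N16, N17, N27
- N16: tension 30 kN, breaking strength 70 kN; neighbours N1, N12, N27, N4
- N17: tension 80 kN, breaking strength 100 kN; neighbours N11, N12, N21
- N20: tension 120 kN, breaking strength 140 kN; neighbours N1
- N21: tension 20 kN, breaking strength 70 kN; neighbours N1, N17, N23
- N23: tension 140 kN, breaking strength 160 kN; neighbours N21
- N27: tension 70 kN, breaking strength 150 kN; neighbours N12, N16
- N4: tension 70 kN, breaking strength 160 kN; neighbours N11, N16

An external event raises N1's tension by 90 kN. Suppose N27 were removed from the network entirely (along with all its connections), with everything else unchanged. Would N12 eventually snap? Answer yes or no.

With N27 removed:
Round 1 — N1 at 210 > 160. N1 snaps.
  N1 sheds 210 kN to N11, N12, N16, N20, N21: 42 each.
    N11: 60+42 = 102 ≤ 140
    N12: 70+42 = 112 > 100
    N16: 30+42 = 72 > 70
    N20: 120+42 = 162 > 140
    N21: 20+42 = 62 ≤ 70
Round 2 — N12, N16, N20 snap.
  N12 sheds 112 kN to N11, N17: 56 each.
    N11: 102+56 = 158 > 140
    N17: 80+56 = 136 > 100
  N16 sheds 72 kN to N4: 72 each.
    N4: 70+72 = 142 ≤ 160
  N20 sheds 162 kN: no online neighbours, lost.
Round 3 — N11, N17 snap.
  N11 sheds 158 kN to N4: 158 each.
    N4: 142+158 = 300 > 160
  N17 sheds 136 kN to N21: 136 each.
    N21: 62+136 = 198 > 70
Round 4 — N21, N4 snap.
  N21 sheds 198 kN to N23: 198 each.
    N23: 140+198 = 338 > 160
  N4 sheds 300 kN: no online neighbours, lost.
Round 5 — N23 snaps.
  N23 sheds 338 kN: no online neighbours, lost.
No further breaks.

yes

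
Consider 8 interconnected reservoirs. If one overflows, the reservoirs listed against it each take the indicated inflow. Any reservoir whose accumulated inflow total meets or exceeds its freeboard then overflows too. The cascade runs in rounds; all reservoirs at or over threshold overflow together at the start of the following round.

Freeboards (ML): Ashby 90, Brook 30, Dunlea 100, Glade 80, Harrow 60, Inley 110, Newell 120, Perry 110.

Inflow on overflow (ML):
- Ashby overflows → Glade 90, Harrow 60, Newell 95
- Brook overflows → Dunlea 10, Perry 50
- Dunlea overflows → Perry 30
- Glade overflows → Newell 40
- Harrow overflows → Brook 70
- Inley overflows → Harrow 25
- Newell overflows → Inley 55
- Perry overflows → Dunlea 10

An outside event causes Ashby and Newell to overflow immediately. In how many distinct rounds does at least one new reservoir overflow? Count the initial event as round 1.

Round 1 — Ashby, Newell overflow (initial).
  Glade: +90 → 90 ≥ 80
  Harrow: +60 → 60 ≥ 60
  Inley: +55 → 55 < 110
Round 2 — Glade, Harrow overflow.
  Brook: +70 → 70 ≥ 30
Round 3 — Brook overflows.
  Dunlea: +10 → 10 < 100
  Perry: +50 → 50 < 110
No further overflows.

3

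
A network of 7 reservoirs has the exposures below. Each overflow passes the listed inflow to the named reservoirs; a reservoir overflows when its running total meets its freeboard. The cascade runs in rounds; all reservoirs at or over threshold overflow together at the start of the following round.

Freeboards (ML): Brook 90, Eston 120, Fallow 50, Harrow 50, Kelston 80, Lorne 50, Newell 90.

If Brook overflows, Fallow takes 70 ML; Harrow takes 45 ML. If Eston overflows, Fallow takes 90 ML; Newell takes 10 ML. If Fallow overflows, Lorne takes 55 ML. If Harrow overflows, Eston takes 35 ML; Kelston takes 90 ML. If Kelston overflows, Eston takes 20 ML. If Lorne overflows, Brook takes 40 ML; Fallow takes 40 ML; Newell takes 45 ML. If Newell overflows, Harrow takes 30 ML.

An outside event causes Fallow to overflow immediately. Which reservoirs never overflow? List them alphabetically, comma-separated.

Round 1 — Fallow overflows (initial).
  Lorne: +55 → 55 ≥ 50
Round 2 — Lorne overflows.
  Brook: +40 → 40 < 90
  Newell: +45 → 45 < 90
No further overflows.

Brook, Eston, Harrow, Kelston, Newell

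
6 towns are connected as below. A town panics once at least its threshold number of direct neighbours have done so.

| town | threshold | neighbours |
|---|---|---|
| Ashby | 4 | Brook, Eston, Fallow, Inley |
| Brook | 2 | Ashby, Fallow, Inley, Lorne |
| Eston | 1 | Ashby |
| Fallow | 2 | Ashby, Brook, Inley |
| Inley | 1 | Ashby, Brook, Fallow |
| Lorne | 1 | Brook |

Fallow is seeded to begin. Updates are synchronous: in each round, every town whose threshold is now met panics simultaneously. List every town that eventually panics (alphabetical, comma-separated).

Brook, Fallow, Inley, Lorne

Round 1 — Fallow panics (initial).
Round 2 — checking thresholds:
  Ashby: 1 of 4 neighbours < 4, holds.
  Brook: 1 of 4 neighbours < 2, holds.
  Inley: 1 of 3 neighbours ≥ 1, panics.
Round 3 — checking thresholds:
  Ashby: 2 of 4 neighbours < 4, holds.
  Brook: 2 of 4 neighbours ≥ 2, panics.
Round 4 — checking thresholds:
  Ashby: 3 of 4 neighbours < 4, holds.
  Lorne: 1 of 1 neighbours ≥ 1, panics.
Round 5 — no new panics; cascade stops.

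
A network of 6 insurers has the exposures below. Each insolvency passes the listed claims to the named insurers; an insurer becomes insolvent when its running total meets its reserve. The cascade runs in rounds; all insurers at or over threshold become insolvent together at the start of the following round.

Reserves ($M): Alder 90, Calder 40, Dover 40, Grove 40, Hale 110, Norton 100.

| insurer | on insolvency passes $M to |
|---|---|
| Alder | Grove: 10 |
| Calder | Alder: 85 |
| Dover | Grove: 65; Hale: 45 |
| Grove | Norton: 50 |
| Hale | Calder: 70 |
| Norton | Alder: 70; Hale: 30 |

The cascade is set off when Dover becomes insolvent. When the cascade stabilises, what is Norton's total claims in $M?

Round 1 — Dover becomes insolvent (initial).
  Grove: +65 → 65 ≥ 40
  Hale: +45 → 45 < 110
Round 2 — Grove becomes insolvent.
  Norton: +50 → 50 < 100
No further insolvencies.

50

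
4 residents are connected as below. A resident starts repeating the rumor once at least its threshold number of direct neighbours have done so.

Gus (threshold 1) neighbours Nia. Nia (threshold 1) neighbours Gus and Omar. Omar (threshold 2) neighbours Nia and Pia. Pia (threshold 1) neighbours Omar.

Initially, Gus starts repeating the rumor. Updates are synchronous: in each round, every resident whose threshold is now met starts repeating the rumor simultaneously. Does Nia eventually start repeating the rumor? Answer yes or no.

Round 1 — Gus starts repeating the rumor (initial).
Round 2 — checking thresholds:
  Nia: 1 of 2 neighbours ≥ 1, starts repeating the rumor.
Round 3 — no new spreads; cascade stops.

yes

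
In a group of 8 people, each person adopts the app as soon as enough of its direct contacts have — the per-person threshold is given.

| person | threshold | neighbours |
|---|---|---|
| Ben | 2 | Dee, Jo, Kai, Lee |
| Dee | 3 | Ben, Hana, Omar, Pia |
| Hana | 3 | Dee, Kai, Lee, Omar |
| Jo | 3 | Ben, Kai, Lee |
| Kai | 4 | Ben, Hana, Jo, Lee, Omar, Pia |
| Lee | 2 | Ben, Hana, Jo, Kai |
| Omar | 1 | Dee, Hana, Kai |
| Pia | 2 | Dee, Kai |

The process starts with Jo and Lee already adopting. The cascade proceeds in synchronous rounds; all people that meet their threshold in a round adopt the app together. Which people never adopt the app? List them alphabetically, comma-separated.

Round 1 — Jo, Lee adopt the app (initial).
Round 2 — checking thresholds:
  Ben: 2 of 4 neighbours ≥ 2, adopts the app.
  Hana: 1 of 4 neighbours < 3, holds.
  Kai: 2 of 6 neighbours < 4, holds.
Round 3 — no new adoptions; cascade stops.

Dee, Hana, Kai, Omar, Pia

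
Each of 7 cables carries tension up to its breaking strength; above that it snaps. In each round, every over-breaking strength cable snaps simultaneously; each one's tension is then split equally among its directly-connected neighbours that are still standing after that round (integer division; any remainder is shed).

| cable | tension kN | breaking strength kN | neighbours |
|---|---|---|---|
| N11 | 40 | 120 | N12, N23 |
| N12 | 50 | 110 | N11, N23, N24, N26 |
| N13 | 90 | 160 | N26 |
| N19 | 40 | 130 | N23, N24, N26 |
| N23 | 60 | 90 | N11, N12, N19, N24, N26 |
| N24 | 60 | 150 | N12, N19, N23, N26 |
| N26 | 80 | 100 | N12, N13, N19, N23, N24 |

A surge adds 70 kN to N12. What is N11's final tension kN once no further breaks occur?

Round 1 — N12 at 120 > 110. N12 snaps.
  N12 sheds 120 kN to N11, N23, N24, N26: 30 each.
    N11: 40+30 = 70 ≤ 120
    N23: 60+30 = 90 ≤ 90
    N24: 60+30 = 90 ≤ 150
    N26: 80+30 = 110 > 100
Round 2 — N26 snaps.
  N26 sheds 110 kN to N13, N19, N23, N24: 27 each (2 lost).
    N13: 90+27 = 117 ≤ 160
    N19: 40+27 = 67 ≤ 130
    N23: 90+27 = 117 > 90
    N24: 90+27 = 117 ≤ 150
Round 3 — N23 snaps.
  N23 sheds 117 kN to N11, N19, N24: 39 each.
    N11: 70+39 = 109 ≤ 120
    N19: 67+39 = 106 ≤ 130
    N24: 117+39 = 156 > 150
Round 4 — N24 snaps.
  N24 sheds 156 kN to N19: 156 each.
    N19: 106+156 = 262 > 130
Round 5 — N19 snaps.
  N19 sheds 262 kN: no online neighbours, lost.
No further breaks.

109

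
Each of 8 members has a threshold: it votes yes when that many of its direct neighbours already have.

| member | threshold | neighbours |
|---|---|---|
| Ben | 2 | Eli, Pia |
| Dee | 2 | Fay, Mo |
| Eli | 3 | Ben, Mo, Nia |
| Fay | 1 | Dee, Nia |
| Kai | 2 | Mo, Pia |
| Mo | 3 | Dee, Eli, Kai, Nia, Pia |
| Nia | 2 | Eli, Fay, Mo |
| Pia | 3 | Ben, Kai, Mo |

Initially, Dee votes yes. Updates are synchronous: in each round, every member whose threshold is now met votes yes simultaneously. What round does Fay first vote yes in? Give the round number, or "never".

Round 1 — Dee votes yes (initial).
Round 2 — checking thresholds:
  Fay: 1 of 2 neighbours ≥ 1, votes yes.
  Mo: 1 of 5 neighbours < 3, holds.
Round 3 — no new yes votes; cascade stops.

2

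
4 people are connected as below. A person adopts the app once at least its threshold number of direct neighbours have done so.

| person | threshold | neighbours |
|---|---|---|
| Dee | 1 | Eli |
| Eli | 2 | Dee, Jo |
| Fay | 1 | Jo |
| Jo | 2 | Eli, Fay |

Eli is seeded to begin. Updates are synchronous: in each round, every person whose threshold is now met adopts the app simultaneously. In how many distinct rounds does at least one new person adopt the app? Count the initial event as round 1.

2

Round 1 — Eli adopts the app (initial).
Round 2 — checking thresholds:
  Dee: 1 of 1 neighbours ≥ 1, adopts the app.
  Jo: 1 of 2 neighbours < 2, holds.
Round 3 — no new adoptions; cascade stops.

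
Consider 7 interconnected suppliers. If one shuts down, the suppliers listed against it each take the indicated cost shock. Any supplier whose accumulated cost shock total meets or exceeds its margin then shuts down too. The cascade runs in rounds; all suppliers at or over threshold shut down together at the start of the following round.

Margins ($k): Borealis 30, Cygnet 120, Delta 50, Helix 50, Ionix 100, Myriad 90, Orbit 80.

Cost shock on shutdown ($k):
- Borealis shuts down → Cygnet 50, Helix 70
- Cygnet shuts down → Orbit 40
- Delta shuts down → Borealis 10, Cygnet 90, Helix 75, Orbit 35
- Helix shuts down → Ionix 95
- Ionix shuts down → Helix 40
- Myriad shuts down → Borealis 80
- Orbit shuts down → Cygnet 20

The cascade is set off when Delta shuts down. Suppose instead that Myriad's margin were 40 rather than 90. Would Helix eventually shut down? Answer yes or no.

yes

With Myriad's margin at 40:
Round 1 — Delta shuts down (initial).
  Borealis: +10 → 10 < 30
  Cygnet: +90 → 90 < 120
  Helix: +75 → 75 ≥ 50
  Orbit: +35 → 35 < 80
Round 2 — Helix shuts down.
  Ionix: +95 → 95 < 100
No further shutdowns.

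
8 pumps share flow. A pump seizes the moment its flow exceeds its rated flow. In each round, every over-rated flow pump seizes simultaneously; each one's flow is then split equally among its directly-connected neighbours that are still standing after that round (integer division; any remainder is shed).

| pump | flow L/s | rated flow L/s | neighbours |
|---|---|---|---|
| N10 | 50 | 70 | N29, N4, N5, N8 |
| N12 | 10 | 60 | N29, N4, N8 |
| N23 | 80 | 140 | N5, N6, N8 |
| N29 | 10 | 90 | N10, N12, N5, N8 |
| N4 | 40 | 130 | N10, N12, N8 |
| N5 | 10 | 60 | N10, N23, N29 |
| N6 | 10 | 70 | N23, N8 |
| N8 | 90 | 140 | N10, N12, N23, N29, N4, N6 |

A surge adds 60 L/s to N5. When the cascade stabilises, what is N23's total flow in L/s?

103

Round 1 — N5 at 70 > 60. N5 seizes.
  N5 sheds 70 L/s to N10, N23, N29: 23 each (1 lost).
    N10: 50+23 = 73 > 70
    N23: 80+23 = 103 ≤ 140
    N29: 10+23 = 33 ≤ 90
Round 2 — N10 seizes.
  N10 sheds 73 L/s to N29, N4, N8: 24 each (1 lost).
    N29: 33+24 = 57 ≤ 90
    N4: 40+24 = 64 ≤ 130
    N8: 90+24 = 114 ≤ 140
No further seizures.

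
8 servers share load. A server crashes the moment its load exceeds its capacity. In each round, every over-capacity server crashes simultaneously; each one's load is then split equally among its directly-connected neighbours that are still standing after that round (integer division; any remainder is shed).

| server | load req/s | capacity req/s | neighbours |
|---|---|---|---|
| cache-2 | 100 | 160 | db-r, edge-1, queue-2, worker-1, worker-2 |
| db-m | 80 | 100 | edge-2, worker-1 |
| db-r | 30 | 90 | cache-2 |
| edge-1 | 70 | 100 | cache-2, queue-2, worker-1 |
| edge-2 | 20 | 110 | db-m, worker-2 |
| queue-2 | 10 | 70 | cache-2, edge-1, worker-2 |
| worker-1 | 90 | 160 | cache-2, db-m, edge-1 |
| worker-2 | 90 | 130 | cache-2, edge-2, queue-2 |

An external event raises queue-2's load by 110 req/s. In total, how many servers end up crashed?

Round 1 — queue-2 at 120 > 70. queue-2 crashes.
  queue-2 sheds 120 req/s to cache-2, edge-1, worker-2: 40 each.
    cache-2: 100+40 = 140 ≤ 160
    edge-1: 70+40 = 110 > 100
    worker-2: 90+40 = 130 ≤ 130
Round 2 — edge-1 crashes.
  edge-1 sheds 110 req/s to cache-2, worker-1: 55 each.
    cache-2: 140+55 = 195 > 160
    worker-1: 90+55 = 145 ≤ 160
Round 3 — cache-2 crashes.
  cache-2 sheds 195 req/s to db-r, worker-1, worker-2: 65 each.
    db-r: 30+65 = 95 > 90
    worker-1: 145+65 = 210 > 160
    worker-2: 130+65 = 195 > 130
Round 4 — db-r, worker-1, worker-2 crash.
  db-r sheds 95 req/s: no online neighbours, lost.
  worker-1 sheds 210 req/s to db-m: 210 each.
    db-m: 80+210 = 290 > 100
  worker-2 sheds 195 req/s to edge-2: 195 each.
    edge-2: 20+195 = 215 > 110
Round 5 — db-m, edge-2 crash.
  db-m sheds 290 req/s: no online neighbours, lost.
  edge-2 sheds 215 req/s: no online neighbours, lost.
No further crashes.

8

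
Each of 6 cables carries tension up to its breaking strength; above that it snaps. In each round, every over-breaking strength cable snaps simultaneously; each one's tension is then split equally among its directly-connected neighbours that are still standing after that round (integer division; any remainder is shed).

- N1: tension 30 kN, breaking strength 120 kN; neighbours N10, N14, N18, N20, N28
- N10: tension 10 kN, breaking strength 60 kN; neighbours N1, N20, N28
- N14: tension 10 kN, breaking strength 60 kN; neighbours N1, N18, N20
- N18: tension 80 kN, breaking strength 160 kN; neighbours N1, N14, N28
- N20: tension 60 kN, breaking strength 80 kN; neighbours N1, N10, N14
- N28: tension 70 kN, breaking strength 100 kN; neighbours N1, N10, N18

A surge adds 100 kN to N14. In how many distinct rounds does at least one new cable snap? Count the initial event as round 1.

2

Round 1 — N14 at 110 > 60. N14 snaps.
  N14 sheds 110 kN to N1, N18, N20: 36 each (2 lost).
    N1: 30+36 = 66 ≤ 120
    N18: 80+36 = 116 ≤ 160
    N20: 60+36 = 96 > 80
Round 2 — N20 snaps.
  N20 sheds 96 kN to N1, N10: 48 each.
    N1: 66+48 = 114 ≤ 120
    N10: 10+48 = 58 ≤ 60
No further breaks.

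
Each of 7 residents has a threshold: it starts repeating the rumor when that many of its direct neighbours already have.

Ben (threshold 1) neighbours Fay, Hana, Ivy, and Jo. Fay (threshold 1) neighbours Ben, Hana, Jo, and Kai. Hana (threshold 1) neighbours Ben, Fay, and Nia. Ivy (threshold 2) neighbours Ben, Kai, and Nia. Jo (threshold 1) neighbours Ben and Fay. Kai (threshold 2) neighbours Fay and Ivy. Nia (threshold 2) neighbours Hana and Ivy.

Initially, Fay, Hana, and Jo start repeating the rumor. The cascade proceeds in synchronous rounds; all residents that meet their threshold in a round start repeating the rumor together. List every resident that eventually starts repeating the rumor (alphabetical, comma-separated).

Round 1 — Fay, Hana, Jo start repeating the rumor (initial).
Round 2 — checking thresholds:
  Ben: 3 of 4 neighbours ≥ 1, starts repeating the rumor.
  Kai: 1 of 2 neighbours < 2, not yet.
  Nia: 1 of 2 neighbours < 2, not yet.
Round 3 — no new spreads; cascade stops.

Ben, Fay, Hana, Jo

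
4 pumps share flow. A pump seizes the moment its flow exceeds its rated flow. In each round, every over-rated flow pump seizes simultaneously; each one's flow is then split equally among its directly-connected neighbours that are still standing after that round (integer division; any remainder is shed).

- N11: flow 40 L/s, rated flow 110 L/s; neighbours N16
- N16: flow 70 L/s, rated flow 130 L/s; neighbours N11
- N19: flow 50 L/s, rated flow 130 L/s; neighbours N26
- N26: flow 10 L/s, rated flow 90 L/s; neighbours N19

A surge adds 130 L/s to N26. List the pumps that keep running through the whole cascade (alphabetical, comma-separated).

N11, N16

Round 1 — N26 at 140 > 90. N26 seizes.
  N26 sheds 140 L/s to N19: 140 each.
    N19: 50+140 = 190 > 130
Round 2 — N19 seizes.
  N19 sheds 190 L/s: no online neighbours, lost.
No further seizures.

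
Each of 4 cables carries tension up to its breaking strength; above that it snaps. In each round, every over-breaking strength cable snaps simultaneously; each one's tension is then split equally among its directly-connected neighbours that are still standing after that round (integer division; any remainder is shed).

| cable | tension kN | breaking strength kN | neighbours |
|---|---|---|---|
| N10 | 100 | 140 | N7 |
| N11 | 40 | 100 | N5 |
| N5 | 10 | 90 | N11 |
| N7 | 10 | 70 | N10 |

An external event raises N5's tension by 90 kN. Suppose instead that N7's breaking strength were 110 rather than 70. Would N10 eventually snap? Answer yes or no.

With N7's breaking strength at 110:
Round 1 — N5 at 100 > 90. N5 snaps.
  N5 sheds 100 kN to N11: 100 each.
    N11: 40+100 = 140 > 100
Round 2 — N11 snaps.
  N11 sheds 140 kN: no online neighbours, lost.
No further breaks.

no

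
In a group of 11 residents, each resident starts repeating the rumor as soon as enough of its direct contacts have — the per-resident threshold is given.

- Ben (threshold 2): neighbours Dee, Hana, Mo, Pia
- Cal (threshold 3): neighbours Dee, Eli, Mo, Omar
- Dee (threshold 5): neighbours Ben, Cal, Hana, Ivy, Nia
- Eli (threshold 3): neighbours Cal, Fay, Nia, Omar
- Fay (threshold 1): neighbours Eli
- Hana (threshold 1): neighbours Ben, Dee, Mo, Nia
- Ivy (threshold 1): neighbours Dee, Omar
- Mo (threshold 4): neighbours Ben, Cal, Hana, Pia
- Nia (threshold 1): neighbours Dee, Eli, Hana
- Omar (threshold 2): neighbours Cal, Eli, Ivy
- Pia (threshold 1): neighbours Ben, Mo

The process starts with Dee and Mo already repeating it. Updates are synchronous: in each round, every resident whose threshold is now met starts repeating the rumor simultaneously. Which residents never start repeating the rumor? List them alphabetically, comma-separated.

Cal, Eli, Fay, Omar

Round 1 — Dee, Mo start repeating the rumor (initial).
Round 2 — checking thresholds:
  Ben: 2 of 4 neighbours ≥ 2, starts repeating the rumor.
  Cal: 2 of 4 neighbours < 3, holds.
  Hana: 2 of 4 neighbours ≥ 1, starts repeating the rumor.
  Ivy: 1 of 2 neighbours ≥ 1, starts repeating the rumor.
  Nia: 1 of 3 neighbours ≥ 1, starts repeating the rumor.
  Pia: 1 of 2 neighbours ≥ 1, starts repeating the rumor.
Round 3 — no new spreads; cascade stops.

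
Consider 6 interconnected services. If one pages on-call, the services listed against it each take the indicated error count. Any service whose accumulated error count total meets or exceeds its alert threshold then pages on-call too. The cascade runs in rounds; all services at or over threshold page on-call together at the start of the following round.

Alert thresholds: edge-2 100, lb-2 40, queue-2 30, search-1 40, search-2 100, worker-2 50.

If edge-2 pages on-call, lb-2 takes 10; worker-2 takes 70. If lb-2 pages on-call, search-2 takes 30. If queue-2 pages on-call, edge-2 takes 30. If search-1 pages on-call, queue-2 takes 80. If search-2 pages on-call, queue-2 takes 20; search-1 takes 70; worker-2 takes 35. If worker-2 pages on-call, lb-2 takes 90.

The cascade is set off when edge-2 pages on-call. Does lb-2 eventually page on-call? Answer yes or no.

yes

Round 1 — edge-2 pages on-call (initial).
  lb-2: +10 → 10 < 40
  worker-2: +70 → 70 ≥ 50
Round 2 — worker-2 pages on-call.
  lb-2: +90 → 100 ≥ 40
Round 3 — lb-2 pages on-call.
  search-2: +30 → 30 < 100
No further pages.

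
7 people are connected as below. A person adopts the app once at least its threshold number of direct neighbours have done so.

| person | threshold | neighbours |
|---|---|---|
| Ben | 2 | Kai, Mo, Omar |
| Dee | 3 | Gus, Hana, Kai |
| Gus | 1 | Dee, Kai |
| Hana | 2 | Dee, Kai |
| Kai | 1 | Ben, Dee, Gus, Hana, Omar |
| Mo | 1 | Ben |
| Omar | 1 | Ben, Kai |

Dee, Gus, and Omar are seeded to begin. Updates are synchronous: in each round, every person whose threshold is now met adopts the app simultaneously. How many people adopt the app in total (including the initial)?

7

Round 1 — Dee, Gus, Omar adopt the app (initial).
Round 2 — checking thresholds:
  Ben: 1 of 3 neighbours < 2, not yet.
  Hana: 1 of 2 neighbours < 2, not yet.
  Kai: 3 of 5 neighbours ≥ 1, adopts the app.
Round 3 — checking thresholds:
  Ben: 2 of 3 neighbours ≥ 2, adopts the app.
  Hana: 2 of 2 neighbours ≥ 2, adopts the app.
Round 4 — checking thresholds:
  Mo: 1 of 1 neighbours ≥ 1, adopts the app.
Round 5 — no new adoptions; cascade stops.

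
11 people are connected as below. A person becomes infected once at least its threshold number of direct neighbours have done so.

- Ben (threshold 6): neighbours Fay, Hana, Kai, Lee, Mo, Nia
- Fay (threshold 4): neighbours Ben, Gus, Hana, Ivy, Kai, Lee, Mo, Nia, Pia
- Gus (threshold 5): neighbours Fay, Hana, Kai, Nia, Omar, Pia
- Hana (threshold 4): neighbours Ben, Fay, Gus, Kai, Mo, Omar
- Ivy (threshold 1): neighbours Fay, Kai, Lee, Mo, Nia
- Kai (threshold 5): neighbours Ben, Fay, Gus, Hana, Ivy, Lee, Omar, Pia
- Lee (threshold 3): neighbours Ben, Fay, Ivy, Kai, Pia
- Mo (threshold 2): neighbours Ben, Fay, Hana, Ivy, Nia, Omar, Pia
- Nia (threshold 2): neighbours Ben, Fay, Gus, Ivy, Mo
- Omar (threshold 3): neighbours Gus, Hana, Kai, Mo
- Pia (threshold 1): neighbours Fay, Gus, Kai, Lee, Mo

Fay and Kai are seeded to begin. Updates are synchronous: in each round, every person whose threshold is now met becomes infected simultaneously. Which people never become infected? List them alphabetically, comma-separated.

Ben, Gus, Hana, Omar

Round 1 — Fay, Kai become infected (initial).
Round 2 — checking thresholds:
  Ben: 2 of 6 neighbours < 6, not yet.
  Gus: 2 of 6 neighbours < 5, not yet.
  Hana: 2 of 6 neighbours < 4, not yet.
  Ivy: 2 of 5 neighbours ≥ 1, becomes infected.
  Lee: 2 of 5 neighbours < 3, not yet.
  Mo: 1 of 7 neighbours < 2, not yet.
  Nia: 1 of 5 neighbours < 2, not yet.
  Omar: 1 of 4 neighbours < 3, not yet.
  Pia: 2 of 5 neighbours ≥ 1, becomes infected.
Round 3 — checking thresholds:
  Ben: 2 of 6 neighbours < 6, not yet.
  Gus: 3 of 6 neighbours < 5, not yet.
  Hana: 2 of 6 neighbours < 4, not yet.
  Lee: 4 of 5 neighbours ≥ 3, becomes infected.
  Mo: 3 of 7 neighbours ≥ 2, becomes infected.
  Nia: 2 of 5 neighbours ≥ 2, becomes infected.
  Omar: 1 of 4 neighbours < 3, not yet.
Round 4 — no new infections; cascade stops.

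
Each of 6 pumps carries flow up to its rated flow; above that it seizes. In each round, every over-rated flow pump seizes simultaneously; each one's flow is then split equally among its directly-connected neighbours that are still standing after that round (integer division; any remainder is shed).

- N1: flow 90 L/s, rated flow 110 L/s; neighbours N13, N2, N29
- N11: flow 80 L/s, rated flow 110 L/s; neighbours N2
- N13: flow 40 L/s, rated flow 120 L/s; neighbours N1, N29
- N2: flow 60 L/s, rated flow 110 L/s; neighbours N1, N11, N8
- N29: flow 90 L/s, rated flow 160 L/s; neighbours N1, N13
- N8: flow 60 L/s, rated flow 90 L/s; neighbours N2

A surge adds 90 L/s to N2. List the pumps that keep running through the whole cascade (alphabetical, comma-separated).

N13, N29

Round 1 — N2 at 150 > 110. N2 seizes.
  N2 sheds 150 L/s to N1, N11, N8: 50 each.
    N1: 90+50 = 140 > 110
    N11: 80+50 = 130 > 110
    N8: 60+50 = 110 > 90
Round 2 — N1, N11, N8 seize.
  N1 sheds 140 L/s to N13, N29: 70 each.
    N13: 40+70 = 110 ≤ 120
    N29: 90+70 = 160 ≤ 160
  N11 sheds 130 L/s: no online neighbours, lost.
  N8 sheds 110 L/s: no online neighbours, lost.
No further seizures.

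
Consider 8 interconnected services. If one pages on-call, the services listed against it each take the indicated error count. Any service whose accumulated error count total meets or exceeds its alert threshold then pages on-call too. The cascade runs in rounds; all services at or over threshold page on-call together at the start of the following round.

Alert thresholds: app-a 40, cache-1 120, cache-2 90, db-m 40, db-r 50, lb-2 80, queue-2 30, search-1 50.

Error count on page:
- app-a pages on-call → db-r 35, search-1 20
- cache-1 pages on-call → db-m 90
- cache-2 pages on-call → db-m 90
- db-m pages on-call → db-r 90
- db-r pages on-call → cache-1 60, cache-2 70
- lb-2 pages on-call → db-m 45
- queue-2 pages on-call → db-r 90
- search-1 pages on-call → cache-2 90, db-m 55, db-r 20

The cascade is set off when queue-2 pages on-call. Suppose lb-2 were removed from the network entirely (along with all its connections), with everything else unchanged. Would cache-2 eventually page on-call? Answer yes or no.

With lb-2 removed:
Round 1 — queue-2 pages on-call (initial).
  db-r: +90 → 90 ≥ 50
Round 2 — db-r pages on-call.
  cache-1: +60 → 60 < 120
  cache-2: +70 → 70 < 90
No further pages.

no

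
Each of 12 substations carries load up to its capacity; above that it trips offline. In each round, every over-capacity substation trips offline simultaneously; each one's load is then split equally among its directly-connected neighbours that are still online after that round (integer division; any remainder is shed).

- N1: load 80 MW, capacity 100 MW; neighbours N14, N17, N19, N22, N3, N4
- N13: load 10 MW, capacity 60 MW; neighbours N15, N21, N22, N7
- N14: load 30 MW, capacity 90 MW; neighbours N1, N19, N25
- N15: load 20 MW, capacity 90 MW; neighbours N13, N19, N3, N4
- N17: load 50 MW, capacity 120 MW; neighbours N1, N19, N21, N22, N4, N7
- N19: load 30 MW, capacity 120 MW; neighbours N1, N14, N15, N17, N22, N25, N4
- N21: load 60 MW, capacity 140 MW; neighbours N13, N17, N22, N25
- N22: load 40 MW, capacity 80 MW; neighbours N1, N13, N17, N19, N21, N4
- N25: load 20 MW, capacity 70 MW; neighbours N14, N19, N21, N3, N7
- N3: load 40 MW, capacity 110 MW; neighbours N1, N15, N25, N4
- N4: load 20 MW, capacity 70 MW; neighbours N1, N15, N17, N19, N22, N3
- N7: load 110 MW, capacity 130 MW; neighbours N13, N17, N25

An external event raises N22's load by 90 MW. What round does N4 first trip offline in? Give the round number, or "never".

never

Round 1 — N22 at 130 > 80. N22 trips offline.
  N22 sheds 130 MW to N1, N13, N17, N19, N21, N4: 21 each (4 lost).
    N1: 80+21 = 101 > 100
    N13: 10+21 = 31 ≤ 60
    N17: 50+21 = 71 ≤ 120
    N19: 30+21 = 51 ≤ 120
    N21: 60+21 = 81 ≤ 140
    N4: 20+21 = 41 ≤ 70
Round 2 — N1 trips offline.
  N1 sheds 101 MW to N14, N17, N19, N3, N4: 20 each (1 lost).
    N14: 30+20 = 50 ≤ 90
    N17: 71+20 = 91 ≤ 120
    N19: 51+20 = 71 ≤ 120
    N3: 40+20 = 60 ≤ 110
    N4: 41+20 = 61 ≤ 70
No further trips.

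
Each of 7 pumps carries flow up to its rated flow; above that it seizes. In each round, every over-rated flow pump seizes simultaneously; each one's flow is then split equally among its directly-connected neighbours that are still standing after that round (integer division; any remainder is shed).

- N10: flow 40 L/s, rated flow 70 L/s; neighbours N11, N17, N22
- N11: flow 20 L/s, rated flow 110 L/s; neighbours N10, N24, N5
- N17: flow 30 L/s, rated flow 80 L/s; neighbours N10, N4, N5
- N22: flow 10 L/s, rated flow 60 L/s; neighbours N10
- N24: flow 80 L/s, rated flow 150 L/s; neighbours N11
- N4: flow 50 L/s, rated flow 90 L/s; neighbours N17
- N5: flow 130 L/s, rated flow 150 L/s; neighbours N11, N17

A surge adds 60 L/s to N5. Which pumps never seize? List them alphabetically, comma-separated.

N24

Round 1 — N5 at 190 > 150. N5 seizes.
  N5 sheds 190 L/s to N11, N17: 95 each.
    N11: 20+95 = 115 > 110
    N17: 30+95 = 125 > 80
Round 2 — N11, N17 seize.
  N11 sheds 115 L/s to N10, N24: 57 each (1 lost).
    N10: 40+57 = 97 > 70
    N24: 80+57 = 137 ≤ 150
  N17 sheds 125 L/s to N10, N4: 62 each (1 lost).
    N10: 97+62 = 159 > 70
    N4: 50+62 = 112 > 90
Round 3 — N10, N4 seize.
  N10 sheds 159 L/s to N22: 159 each.
    N22: 10+159 = 169 > 60
  N4 sheds 112 L/s: no online neighbours, lost.
Round 4 — N22 seizes.
  N22 sheds 169 L/s: no online neighbours, lost.
No further seizures.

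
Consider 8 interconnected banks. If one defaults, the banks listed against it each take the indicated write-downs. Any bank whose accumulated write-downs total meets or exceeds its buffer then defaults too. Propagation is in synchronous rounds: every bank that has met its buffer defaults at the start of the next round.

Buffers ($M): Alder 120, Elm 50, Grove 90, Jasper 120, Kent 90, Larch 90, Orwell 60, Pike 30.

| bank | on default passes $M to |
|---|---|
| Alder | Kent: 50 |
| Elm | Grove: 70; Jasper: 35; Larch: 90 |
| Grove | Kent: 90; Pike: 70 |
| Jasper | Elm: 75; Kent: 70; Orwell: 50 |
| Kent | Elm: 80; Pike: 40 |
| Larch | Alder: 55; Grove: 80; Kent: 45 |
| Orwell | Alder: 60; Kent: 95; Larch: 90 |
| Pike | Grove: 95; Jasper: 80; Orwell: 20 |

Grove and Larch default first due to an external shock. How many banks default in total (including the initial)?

Round 1 — Grove, Larch default (initial).
  Alder: +55 → 55 < 120
  Kent: +90+45 → 135 ≥ 90
  Pike: +70 → 70 ≥ 30
Round 2 — Kent, Pike default.
  Elm: +80 → 80 ≥ 50
  Jasper: +80 → 80 < 120
  Orwell: +20 → 20 < 60
Round 3 — Elm defaults.
  Jasper: +35 → 115 < 120
No further defaults.

5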